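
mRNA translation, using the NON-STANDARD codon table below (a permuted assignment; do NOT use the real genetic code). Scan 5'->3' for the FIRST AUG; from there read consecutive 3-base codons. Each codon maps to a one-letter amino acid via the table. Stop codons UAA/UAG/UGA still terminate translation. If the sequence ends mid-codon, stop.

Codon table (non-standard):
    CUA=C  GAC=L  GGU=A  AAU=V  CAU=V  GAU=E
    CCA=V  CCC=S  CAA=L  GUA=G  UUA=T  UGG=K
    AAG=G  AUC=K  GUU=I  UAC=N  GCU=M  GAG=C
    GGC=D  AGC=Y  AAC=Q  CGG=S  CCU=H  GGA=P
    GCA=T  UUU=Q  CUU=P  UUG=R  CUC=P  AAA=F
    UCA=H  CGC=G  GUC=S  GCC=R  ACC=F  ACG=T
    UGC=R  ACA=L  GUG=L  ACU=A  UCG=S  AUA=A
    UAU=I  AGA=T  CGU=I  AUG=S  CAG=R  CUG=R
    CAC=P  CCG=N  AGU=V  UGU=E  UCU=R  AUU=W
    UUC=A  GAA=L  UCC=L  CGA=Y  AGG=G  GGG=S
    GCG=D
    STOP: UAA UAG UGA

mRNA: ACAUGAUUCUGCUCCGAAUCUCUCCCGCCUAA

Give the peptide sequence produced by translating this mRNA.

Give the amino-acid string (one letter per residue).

start AUG at pos 2
pos 2: AUG -> S; peptide=S
pos 5: AUU -> W; peptide=SW
pos 8: CUG -> R; peptide=SWR
pos 11: CUC -> P; peptide=SWRP
pos 14: CGA -> Y; peptide=SWRPY
pos 17: AUC -> K; peptide=SWRPYK
pos 20: UCU -> R; peptide=SWRPYKR
pos 23: CCC -> S; peptide=SWRPYKRS
pos 26: GCC -> R; peptide=SWRPYKRSR
pos 29: UAA -> STOP

Answer: SWRPYKRSR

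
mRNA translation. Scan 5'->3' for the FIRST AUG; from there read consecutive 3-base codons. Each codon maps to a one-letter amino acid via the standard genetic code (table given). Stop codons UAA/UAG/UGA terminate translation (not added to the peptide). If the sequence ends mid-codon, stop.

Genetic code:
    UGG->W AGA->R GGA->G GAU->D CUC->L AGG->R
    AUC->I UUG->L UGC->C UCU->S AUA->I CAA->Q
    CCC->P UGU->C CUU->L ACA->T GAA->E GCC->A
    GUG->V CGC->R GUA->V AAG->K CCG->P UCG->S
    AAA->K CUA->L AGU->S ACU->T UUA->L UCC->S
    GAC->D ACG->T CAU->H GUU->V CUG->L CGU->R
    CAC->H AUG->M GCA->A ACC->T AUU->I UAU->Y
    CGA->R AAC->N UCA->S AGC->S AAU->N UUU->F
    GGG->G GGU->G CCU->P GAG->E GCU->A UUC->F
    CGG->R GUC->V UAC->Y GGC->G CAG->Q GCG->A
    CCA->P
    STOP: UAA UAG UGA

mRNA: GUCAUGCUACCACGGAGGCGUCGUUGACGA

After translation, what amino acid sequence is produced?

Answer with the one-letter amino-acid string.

Answer: MLPRRRR

Derivation:
start AUG at pos 3
pos 3: AUG -> M; peptide=M
pos 6: CUA -> L; peptide=ML
pos 9: CCA -> P; peptide=MLP
pos 12: CGG -> R; peptide=MLPR
pos 15: AGG -> R; peptide=MLPRR
pos 18: CGU -> R; peptide=MLPRRR
pos 21: CGU -> R; peptide=MLPRRRR
pos 24: UGA -> STOP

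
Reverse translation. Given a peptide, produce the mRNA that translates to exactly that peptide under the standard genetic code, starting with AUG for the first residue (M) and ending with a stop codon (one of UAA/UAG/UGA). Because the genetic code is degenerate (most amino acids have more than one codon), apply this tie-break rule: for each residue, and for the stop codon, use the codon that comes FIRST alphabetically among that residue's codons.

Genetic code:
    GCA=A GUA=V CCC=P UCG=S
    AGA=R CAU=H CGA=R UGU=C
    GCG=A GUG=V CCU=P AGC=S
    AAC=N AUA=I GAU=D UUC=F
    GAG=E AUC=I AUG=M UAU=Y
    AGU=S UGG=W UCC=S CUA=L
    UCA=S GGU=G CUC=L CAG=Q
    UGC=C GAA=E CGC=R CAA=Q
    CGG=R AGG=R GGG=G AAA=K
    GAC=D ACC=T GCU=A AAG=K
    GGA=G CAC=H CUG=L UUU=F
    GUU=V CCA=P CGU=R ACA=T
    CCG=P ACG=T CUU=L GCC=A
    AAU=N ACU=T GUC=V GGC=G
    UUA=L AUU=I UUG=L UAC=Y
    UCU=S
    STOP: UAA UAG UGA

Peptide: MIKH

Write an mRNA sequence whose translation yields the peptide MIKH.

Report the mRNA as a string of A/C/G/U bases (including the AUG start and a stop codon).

residue 1: M -> AUG (start codon)
residue 2: I codons sorted = AUA,AUC,AUU -> pick first = AUA
residue 3: K codons sorted = AAA,AAG -> pick first = AAA
residue 4: H codons sorted = CAC,CAU -> pick first = CAC
terminator: stop codons sorted = UAA,UAG,UGA -> pick first = UAA

Answer: mRNA: AUGAUAAAACACUAA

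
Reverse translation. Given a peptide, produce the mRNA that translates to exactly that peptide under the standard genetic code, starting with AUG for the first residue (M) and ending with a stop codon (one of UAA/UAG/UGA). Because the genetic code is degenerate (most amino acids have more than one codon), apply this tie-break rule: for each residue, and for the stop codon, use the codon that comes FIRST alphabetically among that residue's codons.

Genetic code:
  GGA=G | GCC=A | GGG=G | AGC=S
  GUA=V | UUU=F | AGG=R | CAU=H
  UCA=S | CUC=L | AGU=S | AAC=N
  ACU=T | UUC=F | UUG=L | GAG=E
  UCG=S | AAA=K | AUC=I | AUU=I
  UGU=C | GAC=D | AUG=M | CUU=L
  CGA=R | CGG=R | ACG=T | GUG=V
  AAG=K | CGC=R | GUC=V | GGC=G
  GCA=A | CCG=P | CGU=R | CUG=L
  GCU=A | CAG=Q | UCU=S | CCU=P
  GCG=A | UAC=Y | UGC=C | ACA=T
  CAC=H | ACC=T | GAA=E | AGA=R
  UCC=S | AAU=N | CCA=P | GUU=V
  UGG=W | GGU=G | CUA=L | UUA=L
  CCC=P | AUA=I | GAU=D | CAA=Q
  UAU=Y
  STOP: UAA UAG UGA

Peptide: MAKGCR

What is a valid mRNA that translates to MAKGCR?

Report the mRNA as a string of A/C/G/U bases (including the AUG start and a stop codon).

Answer: mRNA: AUGGCAAAAGGAUGCAGAUAA

Derivation:
residue 1: M -> AUG (start codon)
residue 2: A codons sorted = GCA,GCC,GCG,GCU -> pick first = GCA
residue 3: K codons sorted = AAA,AAG -> pick first = AAA
residue 4: G codons sorted = GGA,GGC,GGG,GGU -> pick first = GGA
residue 5: C codons sorted = UGC,UGU -> pick first = UGC
residue 6: R codons sorted = AGA,AGG,CGA,CGC,CGG,CGU -> pick first = AGA
terminator: stop codons sorted = UAA,UAG,UGA -> pick first = UAA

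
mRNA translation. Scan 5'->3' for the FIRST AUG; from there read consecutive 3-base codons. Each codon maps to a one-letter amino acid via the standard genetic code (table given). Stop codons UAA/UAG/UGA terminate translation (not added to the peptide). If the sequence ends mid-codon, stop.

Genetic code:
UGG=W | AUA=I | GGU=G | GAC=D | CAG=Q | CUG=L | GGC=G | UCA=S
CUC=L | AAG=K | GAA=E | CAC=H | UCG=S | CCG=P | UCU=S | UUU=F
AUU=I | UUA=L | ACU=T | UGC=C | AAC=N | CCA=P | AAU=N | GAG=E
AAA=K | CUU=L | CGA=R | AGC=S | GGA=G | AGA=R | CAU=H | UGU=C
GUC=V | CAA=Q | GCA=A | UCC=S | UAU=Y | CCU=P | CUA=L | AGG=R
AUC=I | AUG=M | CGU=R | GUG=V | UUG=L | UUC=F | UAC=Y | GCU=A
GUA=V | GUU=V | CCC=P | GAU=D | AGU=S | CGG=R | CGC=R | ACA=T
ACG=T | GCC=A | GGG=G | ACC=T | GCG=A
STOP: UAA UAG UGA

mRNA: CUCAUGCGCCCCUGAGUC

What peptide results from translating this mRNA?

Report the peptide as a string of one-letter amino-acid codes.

Answer: MRP

Derivation:
start AUG at pos 3
pos 3: AUG -> M; peptide=M
pos 6: CGC -> R; peptide=MR
pos 9: CCC -> P; peptide=MRP
pos 12: UGA -> STOP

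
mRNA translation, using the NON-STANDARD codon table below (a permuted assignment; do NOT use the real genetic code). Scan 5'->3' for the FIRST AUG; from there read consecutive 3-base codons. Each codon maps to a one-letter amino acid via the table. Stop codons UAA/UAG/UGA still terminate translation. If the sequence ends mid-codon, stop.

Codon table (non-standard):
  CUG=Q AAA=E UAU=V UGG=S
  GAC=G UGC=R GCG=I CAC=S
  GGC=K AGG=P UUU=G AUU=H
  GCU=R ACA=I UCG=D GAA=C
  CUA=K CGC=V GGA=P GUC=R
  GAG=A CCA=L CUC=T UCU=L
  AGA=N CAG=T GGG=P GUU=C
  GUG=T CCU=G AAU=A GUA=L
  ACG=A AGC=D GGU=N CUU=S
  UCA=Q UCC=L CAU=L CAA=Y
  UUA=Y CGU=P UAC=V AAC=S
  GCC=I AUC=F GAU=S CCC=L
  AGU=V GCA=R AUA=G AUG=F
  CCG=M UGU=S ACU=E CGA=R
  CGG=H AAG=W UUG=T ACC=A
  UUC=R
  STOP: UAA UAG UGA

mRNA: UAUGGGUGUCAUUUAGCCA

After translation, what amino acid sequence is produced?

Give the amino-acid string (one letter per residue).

Answer: FNRH

Derivation:
start AUG at pos 1
pos 1: AUG -> F; peptide=F
pos 4: GGU -> N; peptide=FN
pos 7: GUC -> R; peptide=FNR
pos 10: AUU -> H; peptide=FNRH
pos 13: UAG -> STOP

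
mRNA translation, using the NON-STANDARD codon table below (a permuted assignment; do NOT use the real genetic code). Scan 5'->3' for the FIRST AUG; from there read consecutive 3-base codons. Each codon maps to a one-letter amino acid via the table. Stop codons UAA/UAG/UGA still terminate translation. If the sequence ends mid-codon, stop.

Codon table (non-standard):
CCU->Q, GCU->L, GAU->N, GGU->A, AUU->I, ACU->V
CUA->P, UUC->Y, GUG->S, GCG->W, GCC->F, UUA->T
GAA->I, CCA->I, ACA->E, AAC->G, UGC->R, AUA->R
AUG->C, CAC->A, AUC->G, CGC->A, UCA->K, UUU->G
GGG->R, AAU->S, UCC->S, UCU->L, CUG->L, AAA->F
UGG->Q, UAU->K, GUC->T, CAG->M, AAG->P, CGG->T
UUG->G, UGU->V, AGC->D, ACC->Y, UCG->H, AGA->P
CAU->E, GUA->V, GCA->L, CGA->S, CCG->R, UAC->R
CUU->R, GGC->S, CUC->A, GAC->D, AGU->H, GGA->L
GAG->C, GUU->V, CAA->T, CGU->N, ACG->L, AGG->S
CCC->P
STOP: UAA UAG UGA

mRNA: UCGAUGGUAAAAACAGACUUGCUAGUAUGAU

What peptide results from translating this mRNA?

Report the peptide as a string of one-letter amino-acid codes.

Answer: CVFEDGPV

Derivation:
start AUG at pos 3
pos 3: AUG -> C; peptide=C
pos 6: GUA -> V; peptide=CV
pos 9: AAA -> F; peptide=CVF
pos 12: ACA -> E; peptide=CVFE
pos 15: GAC -> D; peptide=CVFED
pos 18: UUG -> G; peptide=CVFEDG
pos 21: CUA -> P; peptide=CVFEDGP
pos 24: GUA -> V; peptide=CVFEDGPV
pos 27: UGA -> STOP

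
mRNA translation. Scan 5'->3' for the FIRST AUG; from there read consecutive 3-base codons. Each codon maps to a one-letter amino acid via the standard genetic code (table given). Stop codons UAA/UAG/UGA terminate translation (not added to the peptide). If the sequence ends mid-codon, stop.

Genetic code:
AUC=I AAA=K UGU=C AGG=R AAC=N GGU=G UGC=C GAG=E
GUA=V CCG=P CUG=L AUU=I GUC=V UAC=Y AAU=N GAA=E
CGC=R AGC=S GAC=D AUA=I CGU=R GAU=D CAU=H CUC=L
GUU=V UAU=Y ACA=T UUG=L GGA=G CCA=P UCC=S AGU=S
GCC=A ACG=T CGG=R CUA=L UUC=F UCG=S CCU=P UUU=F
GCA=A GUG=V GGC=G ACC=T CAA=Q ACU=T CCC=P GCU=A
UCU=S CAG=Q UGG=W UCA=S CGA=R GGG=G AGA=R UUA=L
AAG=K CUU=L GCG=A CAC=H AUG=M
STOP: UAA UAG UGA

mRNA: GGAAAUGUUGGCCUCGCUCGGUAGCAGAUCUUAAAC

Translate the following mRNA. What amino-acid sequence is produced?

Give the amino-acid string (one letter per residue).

start AUG at pos 4
pos 4: AUG -> M; peptide=M
pos 7: UUG -> L; peptide=ML
pos 10: GCC -> A; peptide=MLA
pos 13: UCG -> S; peptide=MLAS
pos 16: CUC -> L; peptide=MLASL
pos 19: GGU -> G; peptide=MLASLG
pos 22: AGC -> S; peptide=MLASLGS
pos 25: AGA -> R; peptide=MLASLGSR
pos 28: UCU -> S; peptide=MLASLGSRS
pos 31: UAA -> STOP

Answer: MLASLGSRS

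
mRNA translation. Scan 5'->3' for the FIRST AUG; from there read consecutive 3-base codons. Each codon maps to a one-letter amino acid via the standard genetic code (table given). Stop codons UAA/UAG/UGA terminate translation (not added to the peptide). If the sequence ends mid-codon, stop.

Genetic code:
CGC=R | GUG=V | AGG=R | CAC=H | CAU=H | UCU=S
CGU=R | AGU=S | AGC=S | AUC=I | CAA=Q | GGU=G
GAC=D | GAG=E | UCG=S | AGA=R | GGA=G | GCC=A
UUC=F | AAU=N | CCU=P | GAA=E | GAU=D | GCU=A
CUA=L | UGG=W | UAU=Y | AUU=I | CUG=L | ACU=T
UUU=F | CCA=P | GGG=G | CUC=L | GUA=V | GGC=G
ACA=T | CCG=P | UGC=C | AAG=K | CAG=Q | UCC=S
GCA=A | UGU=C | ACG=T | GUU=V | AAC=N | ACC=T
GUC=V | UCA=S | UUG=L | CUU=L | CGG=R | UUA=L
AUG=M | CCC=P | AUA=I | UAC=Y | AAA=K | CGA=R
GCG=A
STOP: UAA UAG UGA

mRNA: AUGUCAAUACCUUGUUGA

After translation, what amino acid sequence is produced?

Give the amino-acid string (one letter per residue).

start AUG at pos 0
pos 0: AUG -> M; peptide=M
pos 3: UCA -> S; peptide=MS
pos 6: AUA -> I; peptide=MSI
pos 9: CCU -> P; peptide=MSIP
pos 12: UGU -> C; peptide=MSIPC
pos 15: UGA -> STOP

Answer: MSIPC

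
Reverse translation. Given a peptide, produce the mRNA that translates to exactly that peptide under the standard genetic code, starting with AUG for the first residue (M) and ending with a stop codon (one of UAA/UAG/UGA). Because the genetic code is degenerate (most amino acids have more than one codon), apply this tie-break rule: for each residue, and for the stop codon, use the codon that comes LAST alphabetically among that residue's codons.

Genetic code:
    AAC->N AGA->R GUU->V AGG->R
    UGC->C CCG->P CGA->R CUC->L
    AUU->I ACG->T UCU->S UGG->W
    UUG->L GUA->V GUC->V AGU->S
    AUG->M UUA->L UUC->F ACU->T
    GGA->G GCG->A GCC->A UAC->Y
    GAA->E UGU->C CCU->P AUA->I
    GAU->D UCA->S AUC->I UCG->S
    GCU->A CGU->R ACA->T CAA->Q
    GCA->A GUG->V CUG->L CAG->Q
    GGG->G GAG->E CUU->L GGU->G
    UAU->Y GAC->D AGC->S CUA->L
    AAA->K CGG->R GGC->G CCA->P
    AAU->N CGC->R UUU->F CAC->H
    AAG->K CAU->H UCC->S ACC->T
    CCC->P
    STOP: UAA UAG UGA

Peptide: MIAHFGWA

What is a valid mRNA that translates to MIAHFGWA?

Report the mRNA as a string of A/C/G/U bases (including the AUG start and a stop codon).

Answer: mRNA: AUGAUUGCUCAUUUUGGUUGGGCUUGA

Derivation:
residue 1: M -> AUG (start codon)
residue 2: I codons sorted = AUA,AUC,AUU -> pick last = AUU
residue 3: A codons sorted = GCA,GCC,GCG,GCU -> pick last = GCU
residue 4: H codons sorted = CAC,CAU -> pick last = CAU
residue 5: F codons sorted = UUC,UUU -> pick last = UUU
residue 6: G codons sorted = GGA,GGC,GGG,GGU -> pick last = GGU
residue 7: W -> UGG (only codon)
residue 8: A codons sorted = GCA,GCC,GCG,GCU -> pick last = GCU
terminator: stop codons sorted = UAA,UAG,UGA -> pick last = UGA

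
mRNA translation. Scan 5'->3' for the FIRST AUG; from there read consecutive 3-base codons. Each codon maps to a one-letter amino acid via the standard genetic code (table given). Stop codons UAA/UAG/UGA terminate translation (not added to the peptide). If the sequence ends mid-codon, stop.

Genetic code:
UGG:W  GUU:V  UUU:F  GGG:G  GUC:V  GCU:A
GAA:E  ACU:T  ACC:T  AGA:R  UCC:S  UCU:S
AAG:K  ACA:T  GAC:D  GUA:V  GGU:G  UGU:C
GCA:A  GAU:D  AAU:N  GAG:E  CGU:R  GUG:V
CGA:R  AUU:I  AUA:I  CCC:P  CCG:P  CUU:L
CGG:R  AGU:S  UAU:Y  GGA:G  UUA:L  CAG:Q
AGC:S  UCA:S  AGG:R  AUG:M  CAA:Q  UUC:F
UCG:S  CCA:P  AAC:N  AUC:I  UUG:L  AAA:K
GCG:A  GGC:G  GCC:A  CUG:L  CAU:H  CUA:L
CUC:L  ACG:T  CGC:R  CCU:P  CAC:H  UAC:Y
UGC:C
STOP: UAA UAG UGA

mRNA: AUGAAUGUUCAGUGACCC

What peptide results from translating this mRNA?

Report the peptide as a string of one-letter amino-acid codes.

Answer: MNVQ

Derivation:
start AUG at pos 0
pos 0: AUG -> M; peptide=M
pos 3: AAU -> N; peptide=MN
pos 6: GUU -> V; peptide=MNV
pos 9: CAG -> Q; peptide=MNVQ
pos 12: UGA -> STOP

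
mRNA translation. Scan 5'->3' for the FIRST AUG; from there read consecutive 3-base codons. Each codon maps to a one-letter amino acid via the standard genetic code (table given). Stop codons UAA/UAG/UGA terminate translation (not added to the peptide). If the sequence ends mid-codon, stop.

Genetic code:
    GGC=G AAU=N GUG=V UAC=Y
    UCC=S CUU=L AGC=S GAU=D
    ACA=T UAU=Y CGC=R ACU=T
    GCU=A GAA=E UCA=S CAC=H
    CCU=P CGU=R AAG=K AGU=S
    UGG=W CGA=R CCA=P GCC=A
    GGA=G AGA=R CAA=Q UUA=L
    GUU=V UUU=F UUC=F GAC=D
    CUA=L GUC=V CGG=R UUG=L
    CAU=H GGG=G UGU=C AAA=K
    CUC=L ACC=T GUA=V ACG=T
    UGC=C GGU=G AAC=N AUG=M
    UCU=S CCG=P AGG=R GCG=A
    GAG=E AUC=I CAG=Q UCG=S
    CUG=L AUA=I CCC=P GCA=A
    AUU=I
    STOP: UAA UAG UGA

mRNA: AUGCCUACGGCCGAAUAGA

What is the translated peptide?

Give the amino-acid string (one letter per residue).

start AUG at pos 0
pos 0: AUG -> M; peptide=M
pos 3: CCU -> P; peptide=MP
pos 6: ACG -> T; peptide=MPT
pos 9: GCC -> A; peptide=MPTA
pos 12: GAA -> E; peptide=MPTAE
pos 15: UAG -> STOP

Answer: MPTAE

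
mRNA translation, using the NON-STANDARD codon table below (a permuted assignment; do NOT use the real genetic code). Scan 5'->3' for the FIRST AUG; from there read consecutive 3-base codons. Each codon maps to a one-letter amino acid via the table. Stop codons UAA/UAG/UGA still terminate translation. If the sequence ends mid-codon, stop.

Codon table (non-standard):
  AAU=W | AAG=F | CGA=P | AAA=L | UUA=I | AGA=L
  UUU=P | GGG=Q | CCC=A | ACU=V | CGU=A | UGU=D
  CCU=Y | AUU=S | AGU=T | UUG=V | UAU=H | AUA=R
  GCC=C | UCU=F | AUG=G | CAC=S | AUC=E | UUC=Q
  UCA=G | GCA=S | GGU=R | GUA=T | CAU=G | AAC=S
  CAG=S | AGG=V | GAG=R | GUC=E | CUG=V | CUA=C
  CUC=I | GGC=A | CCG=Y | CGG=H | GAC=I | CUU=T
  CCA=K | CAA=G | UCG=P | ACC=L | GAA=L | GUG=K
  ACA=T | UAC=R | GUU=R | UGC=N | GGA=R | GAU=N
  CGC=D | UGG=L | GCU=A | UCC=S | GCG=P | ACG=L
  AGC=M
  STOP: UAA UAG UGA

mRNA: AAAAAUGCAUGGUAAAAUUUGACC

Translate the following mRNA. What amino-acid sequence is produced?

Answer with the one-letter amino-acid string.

start AUG at pos 4
pos 4: AUG -> G; peptide=G
pos 7: CAU -> G; peptide=GG
pos 10: GGU -> R; peptide=GGR
pos 13: AAA -> L; peptide=GGRL
pos 16: AUU -> S; peptide=GGRLS
pos 19: UGA -> STOP

Answer: GGRLS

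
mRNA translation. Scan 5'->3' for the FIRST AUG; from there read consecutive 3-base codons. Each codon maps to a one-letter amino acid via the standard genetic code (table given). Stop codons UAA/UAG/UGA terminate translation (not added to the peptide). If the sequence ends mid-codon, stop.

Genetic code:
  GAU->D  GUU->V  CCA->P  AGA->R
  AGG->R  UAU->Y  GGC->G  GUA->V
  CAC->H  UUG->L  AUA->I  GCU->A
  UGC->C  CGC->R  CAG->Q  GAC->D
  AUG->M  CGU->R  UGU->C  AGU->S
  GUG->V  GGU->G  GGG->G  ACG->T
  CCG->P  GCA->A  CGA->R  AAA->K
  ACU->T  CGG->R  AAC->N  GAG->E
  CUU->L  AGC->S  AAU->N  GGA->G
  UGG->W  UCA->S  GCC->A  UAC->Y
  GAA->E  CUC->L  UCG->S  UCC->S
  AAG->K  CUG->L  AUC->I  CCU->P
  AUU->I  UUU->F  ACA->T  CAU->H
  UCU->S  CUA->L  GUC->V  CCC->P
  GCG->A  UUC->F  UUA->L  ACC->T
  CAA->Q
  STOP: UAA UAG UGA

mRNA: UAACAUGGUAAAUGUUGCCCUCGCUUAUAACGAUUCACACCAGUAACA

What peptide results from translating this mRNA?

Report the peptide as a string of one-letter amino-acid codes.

Answer: MVNVALAYNDSHQ

Derivation:
start AUG at pos 4
pos 4: AUG -> M; peptide=M
pos 7: GUA -> V; peptide=MV
pos 10: AAU -> N; peptide=MVN
pos 13: GUU -> V; peptide=MVNV
pos 16: GCC -> A; peptide=MVNVA
pos 19: CUC -> L; peptide=MVNVAL
pos 22: GCU -> A; peptide=MVNVALA
pos 25: UAU -> Y; peptide=MVNVALAY
pos 28: AAC -> N; peptide=MVNVALAYN
pos 31: GAU -> D; peptide=MVNVALAYND
pos 34: UCA -> S; peptide=MVNVALAYNDS
pos 37: CAC -> H; peptide=MVNVALAYNDSH
pos 40: CAG -> Q; peptide=MVNVALAYNDSHQ
pos 43: UAA -> STOP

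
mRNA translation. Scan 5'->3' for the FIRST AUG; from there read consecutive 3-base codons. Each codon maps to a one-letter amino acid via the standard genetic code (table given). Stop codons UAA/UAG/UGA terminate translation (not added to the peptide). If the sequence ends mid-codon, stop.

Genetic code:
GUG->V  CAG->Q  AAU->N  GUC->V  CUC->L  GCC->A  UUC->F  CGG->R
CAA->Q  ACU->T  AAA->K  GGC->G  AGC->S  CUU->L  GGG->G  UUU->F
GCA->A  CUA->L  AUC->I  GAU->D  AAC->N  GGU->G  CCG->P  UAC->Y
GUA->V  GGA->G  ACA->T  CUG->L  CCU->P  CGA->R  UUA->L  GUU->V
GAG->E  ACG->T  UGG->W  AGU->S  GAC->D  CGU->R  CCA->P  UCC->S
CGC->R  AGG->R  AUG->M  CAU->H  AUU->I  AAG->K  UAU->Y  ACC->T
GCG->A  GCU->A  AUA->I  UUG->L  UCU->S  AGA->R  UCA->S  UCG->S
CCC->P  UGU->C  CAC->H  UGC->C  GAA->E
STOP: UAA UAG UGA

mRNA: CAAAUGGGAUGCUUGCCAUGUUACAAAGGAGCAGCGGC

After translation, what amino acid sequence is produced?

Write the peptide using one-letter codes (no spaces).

Answer: MGCLPCYKGAA

Derivation:
start AUG at pos 3
pos 3: AUG -> M; peptide=M
pos 6: GGA -> G; peptide=MG
pos 9: UGC -> C; peptide=MGC
pos 12: UUG -> L; peptide=MGCL
pos 15: CCA -> P; peptide=MGCLP
pos 18: UGU -> C; peptide=MGCLPC
pos 21: UAC -> Y; peptide=MGCLPCY
pos 24: AAA -> K; peptide=MGCLPCYK
pos 27: GGA -> G; peptide=MGCLPCYKG
pos 30: GCA -> A; peptide=MGCLPCYKGA
pos 33: GCG -> A; peptide=MGCLPCYKGAA
pos 36: only 2 nt remain (<3), stop (end of mRNA)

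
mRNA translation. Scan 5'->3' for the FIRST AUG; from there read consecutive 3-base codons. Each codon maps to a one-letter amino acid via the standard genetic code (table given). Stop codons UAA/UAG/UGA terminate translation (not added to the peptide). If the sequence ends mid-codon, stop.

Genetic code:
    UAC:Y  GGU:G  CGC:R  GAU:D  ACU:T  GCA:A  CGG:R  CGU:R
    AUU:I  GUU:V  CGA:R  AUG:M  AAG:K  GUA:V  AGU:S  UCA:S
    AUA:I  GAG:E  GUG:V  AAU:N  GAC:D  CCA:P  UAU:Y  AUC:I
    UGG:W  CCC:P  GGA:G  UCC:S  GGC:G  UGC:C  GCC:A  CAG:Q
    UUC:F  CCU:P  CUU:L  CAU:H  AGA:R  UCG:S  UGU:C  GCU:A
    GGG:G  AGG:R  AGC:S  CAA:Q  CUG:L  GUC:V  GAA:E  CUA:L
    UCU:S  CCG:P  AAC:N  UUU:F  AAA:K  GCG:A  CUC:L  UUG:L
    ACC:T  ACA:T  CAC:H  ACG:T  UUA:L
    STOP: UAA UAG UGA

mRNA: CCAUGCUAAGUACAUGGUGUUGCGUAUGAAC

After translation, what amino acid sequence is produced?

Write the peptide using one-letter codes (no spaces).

start AUG at pos 2
pos 2: AUG -> M; peptide=M
pos 5: CUA -> L; peptide=ML
pos 8: AGU -> S; peptide=MLS
pos 11: ACA -> T; peptide=MLST
pos 14: UGG -> W; peptide=MLSTW
pos 17: UGU -> C; peptide=MLSTWC
pos 20: UGC -> C; peptide=MLSTWCC
pos 23: GUA -> V; peptide=MLSTWCCV
pos 26: UGA -> STOP

Answer: MLSTWCCV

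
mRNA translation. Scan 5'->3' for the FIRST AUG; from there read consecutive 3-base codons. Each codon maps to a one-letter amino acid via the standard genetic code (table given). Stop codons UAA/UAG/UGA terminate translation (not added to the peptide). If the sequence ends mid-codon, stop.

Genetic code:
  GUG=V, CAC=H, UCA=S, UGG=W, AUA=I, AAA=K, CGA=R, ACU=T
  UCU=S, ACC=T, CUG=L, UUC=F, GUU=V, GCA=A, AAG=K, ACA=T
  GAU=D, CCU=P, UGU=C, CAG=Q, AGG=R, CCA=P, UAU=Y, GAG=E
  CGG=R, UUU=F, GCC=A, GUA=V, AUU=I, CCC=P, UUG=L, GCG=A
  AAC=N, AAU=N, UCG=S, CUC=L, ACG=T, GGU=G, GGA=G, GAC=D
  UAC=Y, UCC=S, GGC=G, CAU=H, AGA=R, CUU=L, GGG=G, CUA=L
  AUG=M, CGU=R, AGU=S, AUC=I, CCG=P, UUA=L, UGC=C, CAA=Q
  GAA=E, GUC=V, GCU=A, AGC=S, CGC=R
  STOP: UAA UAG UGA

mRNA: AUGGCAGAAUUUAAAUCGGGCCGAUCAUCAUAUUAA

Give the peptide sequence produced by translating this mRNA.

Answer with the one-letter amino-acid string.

start AUG at pos 0
pos 0: AUG -> M; peptide=M
pos 3: GCA -> A; peptide=MA
pos 6: GAA -> E; peptide=MAE
pos 9: UUU -> F; peptide=MAEF
pos 12: AAA -> K; peptide=MAEFK
pos 15: UCG -> S; peptide=MAEFKS
pos 18: GGC -> G; peptide=MAEFKSG
pos 21: CGA -> R; peptide=MAEFKSGR
pos 24: UCA -> S; peptide=MAEFKSGRS
pos 27: UCA -> S; peptide=MAEFKSGRSS
pos 30: UAU -> Y; peptide=MAEFKSGRSSY
pos 33: UAA -> STOP

Answer: MAEFKSGRSSY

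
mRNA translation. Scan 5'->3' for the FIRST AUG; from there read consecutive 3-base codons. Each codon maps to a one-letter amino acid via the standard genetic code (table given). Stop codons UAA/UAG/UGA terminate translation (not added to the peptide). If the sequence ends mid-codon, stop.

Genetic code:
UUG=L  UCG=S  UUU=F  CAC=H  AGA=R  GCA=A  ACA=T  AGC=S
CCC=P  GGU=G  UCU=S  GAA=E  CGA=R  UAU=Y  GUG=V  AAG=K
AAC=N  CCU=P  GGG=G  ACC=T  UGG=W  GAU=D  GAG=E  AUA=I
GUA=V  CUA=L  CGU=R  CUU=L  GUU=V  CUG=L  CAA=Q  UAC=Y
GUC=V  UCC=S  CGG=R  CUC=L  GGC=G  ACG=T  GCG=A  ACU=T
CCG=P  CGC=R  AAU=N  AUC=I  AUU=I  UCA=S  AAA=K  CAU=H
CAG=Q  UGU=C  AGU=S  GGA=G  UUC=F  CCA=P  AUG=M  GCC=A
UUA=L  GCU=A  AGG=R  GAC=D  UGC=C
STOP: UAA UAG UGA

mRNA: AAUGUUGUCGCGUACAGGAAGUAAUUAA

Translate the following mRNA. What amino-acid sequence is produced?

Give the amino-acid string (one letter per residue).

start AUG at pos 1
pos 1: AUG -> M; peptide=M
pos 4: UUG -> L; peptide=ML
pos 7: UCG -> S; peptide=MLS
pos 10: CGU -> R; peptide=MLSR
pos 13: ACA -> T; peptide=MLSRT
pos 16: GGA -> G; peptide=MLSRTG
pos 19: AGU -> S; peptide=MLSRTGS
pos 22: AAU -> N; peptide=MLSRTGSN
pos 25: UAA -> STOP

Answer: MLSRTGSN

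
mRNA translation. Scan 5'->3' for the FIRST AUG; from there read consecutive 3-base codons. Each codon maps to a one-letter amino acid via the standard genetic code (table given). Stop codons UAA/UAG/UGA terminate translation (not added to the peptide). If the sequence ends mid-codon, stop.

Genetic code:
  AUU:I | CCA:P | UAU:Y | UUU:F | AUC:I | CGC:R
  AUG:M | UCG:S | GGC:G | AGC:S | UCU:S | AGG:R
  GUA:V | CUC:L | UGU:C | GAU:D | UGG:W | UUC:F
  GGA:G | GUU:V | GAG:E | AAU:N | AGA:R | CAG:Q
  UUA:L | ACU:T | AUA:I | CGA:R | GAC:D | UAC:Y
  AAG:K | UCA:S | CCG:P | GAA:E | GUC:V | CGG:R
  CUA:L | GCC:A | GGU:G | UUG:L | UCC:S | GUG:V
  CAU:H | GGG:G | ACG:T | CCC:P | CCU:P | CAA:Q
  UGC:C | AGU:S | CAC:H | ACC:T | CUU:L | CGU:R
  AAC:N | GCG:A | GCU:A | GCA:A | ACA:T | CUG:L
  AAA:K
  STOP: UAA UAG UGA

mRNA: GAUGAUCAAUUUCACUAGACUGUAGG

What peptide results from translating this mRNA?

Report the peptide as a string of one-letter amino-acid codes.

Answer: MINFTRL

Derivation:
start AUG at pos 1
pos 1: AUG -> M; peptide=M
pos 4: AUC -> I; peptide=MI
pos 7: AAU -> N; peptide=MIN
pos 10: UUC -> F; peptide=MINF
pos 13: ACU -> T; peptide=MINFT
pos 16: AGA -> R; peptide=MINFTR
pos 19: CUG -> L; peptide=MINFTRL
pos 22: UAG -> STOP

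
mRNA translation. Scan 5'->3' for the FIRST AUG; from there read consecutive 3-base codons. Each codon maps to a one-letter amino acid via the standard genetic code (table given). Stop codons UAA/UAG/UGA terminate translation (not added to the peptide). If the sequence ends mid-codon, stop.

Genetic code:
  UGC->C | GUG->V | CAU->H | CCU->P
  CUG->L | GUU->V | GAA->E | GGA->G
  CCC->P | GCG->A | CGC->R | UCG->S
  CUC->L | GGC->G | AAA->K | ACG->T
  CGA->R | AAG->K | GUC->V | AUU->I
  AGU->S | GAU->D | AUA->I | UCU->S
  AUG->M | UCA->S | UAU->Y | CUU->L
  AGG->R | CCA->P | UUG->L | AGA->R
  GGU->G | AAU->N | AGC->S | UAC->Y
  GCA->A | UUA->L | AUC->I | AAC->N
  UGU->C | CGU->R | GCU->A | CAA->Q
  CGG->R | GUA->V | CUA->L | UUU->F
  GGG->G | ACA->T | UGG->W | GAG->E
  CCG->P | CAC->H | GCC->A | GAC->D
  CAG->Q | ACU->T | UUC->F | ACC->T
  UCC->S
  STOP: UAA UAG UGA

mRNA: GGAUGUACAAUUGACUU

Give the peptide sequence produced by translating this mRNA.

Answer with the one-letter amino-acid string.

start AUG at pos 2
pos 2: AUG -> M; peptide=M
pos 5: UAC -> Y; peptide=MY
pos 8: AAU -> N; peptide=MYN
pos 11: UGA -> STOP

Answer: MYN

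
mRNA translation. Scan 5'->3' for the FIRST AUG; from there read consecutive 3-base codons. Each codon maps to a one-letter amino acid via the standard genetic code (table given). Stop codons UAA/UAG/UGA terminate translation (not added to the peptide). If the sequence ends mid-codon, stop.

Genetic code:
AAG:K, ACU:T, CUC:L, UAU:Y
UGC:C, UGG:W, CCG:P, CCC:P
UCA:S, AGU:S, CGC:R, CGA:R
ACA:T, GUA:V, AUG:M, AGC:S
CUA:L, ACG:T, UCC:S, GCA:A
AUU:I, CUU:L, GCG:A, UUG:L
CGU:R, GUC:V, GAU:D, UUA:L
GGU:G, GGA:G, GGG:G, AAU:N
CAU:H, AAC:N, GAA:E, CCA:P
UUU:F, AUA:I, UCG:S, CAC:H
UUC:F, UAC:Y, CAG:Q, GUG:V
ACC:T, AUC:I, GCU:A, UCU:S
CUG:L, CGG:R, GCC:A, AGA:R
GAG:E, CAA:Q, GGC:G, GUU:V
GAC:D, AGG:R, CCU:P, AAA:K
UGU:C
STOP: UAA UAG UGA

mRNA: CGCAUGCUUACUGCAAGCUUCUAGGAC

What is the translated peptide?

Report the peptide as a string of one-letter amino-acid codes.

Answer: MLTASF

Derivation:
start AUG at pos 3
pos 3: AUG -> M; peptide=M
pos 6: CUU -> L; peptide=ML
pos 9: ACU -> T; peptide=MLT
pos 12: GCA -> A; peptide=MLTA
pos 15: AGC -> S; peptide=MLTAS
pos 18: UUC -> F; peptide=MLTASF
pos 21: UAG -> STOP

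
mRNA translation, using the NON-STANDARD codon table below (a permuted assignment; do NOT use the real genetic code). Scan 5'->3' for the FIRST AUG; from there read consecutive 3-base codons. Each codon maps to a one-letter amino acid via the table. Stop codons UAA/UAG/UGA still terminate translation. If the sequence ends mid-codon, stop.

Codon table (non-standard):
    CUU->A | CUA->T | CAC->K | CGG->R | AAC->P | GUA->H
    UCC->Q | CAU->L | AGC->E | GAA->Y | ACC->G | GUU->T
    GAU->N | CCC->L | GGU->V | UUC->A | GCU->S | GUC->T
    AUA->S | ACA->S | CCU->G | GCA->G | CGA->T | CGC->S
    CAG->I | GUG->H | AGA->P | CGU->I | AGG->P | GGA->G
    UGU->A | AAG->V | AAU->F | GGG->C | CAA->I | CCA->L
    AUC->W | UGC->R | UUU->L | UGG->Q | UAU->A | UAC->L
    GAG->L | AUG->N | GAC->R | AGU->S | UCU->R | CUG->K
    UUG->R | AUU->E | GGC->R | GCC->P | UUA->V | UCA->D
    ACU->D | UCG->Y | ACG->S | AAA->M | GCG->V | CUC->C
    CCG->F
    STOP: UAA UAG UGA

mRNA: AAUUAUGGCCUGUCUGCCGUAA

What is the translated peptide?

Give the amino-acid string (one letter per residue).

start AUG at pos 4
pos 4: AUG -> N; peptide=N
pos 7: GCC -> P; peptide=NP
pos 10: UGU -> A; peptide=NPA
pos 13: CUG -> K; peptide=NPAK
pos 16: CCG -> F; peptide=NPAKF
pos 19: UAA -> STOP

Answer: NPAKF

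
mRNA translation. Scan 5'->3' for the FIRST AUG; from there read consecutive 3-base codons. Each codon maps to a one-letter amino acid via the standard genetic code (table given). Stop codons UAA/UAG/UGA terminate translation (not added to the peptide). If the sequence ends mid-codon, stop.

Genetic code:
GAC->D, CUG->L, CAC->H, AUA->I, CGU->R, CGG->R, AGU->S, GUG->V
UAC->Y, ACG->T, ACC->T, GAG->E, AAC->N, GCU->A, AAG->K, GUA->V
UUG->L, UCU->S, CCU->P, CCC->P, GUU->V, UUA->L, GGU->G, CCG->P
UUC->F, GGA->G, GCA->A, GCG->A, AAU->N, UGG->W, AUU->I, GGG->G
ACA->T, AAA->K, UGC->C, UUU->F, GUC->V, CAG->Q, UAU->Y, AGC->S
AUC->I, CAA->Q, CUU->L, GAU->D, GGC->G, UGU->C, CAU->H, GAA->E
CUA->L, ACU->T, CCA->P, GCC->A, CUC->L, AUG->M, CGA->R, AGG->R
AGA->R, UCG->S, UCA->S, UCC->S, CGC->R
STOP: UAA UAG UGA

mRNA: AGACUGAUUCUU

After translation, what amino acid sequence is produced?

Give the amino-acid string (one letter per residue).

no AUG start codon found

Answer: (empty: no AUG start codon)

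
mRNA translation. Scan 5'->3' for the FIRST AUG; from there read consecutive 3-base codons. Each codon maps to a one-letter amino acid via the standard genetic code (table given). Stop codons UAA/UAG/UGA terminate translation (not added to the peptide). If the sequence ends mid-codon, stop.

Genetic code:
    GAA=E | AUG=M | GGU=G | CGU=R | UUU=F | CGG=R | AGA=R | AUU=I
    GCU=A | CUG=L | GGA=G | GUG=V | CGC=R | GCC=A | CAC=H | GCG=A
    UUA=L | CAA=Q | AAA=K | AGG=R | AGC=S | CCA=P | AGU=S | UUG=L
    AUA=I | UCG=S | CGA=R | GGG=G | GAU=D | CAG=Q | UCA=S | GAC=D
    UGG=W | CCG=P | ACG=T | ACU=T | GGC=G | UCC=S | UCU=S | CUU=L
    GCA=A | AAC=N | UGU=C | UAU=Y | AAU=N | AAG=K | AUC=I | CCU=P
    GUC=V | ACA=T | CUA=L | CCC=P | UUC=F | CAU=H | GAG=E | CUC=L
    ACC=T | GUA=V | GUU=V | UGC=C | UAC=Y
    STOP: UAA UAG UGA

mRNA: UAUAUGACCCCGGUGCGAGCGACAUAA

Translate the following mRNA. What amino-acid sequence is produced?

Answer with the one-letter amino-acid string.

Answer: MTPVRAT

Derivation:
start AUG at pos 3
pos 3: AUG -> M; peptide=M
pos 6: ACC -> T; peptide=MT
pos 9: CCG -> P; peptide=MTP
pos 12: GUG -> V; peptide=MTPV
pos 15: CGA -> R; peptide=MTPVR
pos 18: GCG -> A; peptide=MTPVRA
pos 21: ACA -> T; peptide=MTPVRAT
pos 24: UAA -> STOP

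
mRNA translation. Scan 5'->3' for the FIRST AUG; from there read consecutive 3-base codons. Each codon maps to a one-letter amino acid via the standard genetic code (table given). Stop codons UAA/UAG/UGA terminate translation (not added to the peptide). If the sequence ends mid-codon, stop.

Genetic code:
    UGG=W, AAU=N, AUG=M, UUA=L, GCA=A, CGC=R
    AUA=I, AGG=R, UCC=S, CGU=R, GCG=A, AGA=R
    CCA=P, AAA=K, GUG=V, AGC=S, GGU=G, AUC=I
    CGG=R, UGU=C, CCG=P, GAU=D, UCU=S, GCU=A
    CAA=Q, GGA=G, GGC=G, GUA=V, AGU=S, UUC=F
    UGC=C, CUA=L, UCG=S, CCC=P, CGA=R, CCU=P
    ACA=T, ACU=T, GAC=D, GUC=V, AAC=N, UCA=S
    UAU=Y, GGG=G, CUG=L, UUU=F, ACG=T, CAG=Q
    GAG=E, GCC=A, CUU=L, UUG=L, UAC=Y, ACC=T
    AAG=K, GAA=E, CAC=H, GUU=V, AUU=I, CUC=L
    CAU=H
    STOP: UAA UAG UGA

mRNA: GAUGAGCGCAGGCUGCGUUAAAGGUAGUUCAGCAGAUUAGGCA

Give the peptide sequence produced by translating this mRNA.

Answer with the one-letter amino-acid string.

Answer: MSAGCVKGSSAD

Derivation:
start AUG at pos 1
pos 1: AUG -> M; peptide=M
pos 4: AGC -> S; peptide=MS
pos 7: GCA -> A; peptide=MSA
pos 10: GGC -> G; peptide=MSAG
pos 13: UGC -> C; peptide=MSAGC
pos 16: GUU -> V; peptide=MSAGCV
pos 19: AAA -> K; peptide=MSAGCVK
pos 22: GGU -> G; peptide=MSAGCVKG
pos 25: AGU -> S; peptide=MSAGCVKGS
pos 28: UCA -> S; peptide=MSAGCVKGSS
pos 31: GCA -> A; peptide=MSAGCVKGSSA
pos 34: GAU -> D; peptide=MSAGCVKGSSAD
pos 37: UAG -> STOP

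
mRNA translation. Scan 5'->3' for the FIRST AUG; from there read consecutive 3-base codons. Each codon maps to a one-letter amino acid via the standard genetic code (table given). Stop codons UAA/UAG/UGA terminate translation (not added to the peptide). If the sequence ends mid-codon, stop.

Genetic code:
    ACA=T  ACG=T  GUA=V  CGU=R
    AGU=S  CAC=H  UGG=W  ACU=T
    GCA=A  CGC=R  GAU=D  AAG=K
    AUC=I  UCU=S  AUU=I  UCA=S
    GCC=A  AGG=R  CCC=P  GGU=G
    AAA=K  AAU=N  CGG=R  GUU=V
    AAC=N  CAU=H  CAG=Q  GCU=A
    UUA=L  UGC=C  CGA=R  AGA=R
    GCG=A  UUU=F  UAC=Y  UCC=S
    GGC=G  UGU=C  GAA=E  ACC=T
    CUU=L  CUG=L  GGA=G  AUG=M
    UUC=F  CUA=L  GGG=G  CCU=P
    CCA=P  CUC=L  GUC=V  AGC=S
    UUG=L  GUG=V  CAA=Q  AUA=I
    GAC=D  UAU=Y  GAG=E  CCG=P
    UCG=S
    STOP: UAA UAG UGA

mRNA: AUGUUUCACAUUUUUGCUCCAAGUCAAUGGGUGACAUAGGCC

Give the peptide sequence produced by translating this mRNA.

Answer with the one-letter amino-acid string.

Answer: MFHIFAPSQWVT

Derivation:
start AUG at pos 0
pos 0: AUG -> M; peptide=M
pos 3: UUU -> F; peptide=MF
pos 6: CAC -> H; peptide=MFH
pos 9: AUU -> I; peptide=MFHI
pos 12: UUU -> F; peptide=MFHIF
pos 15: GCU -> A; peptide=MFHIFA
pos 18: CCA -> P; peptide=MFHIFAP
pos 21: AGU -> S; peptide=MFHIFAPS
pos 24: CAA -> Q; peptide=MFHIFAPSQ
pos 27: UGG -> W; peptide=MFHIFAPSQW
pos 30: GUG -> V; peptide=MFHIFAPSQWV
pos 33: ACA -> T; peptide=MFHIFAPSQWVT
pos 36: UAG -> STOP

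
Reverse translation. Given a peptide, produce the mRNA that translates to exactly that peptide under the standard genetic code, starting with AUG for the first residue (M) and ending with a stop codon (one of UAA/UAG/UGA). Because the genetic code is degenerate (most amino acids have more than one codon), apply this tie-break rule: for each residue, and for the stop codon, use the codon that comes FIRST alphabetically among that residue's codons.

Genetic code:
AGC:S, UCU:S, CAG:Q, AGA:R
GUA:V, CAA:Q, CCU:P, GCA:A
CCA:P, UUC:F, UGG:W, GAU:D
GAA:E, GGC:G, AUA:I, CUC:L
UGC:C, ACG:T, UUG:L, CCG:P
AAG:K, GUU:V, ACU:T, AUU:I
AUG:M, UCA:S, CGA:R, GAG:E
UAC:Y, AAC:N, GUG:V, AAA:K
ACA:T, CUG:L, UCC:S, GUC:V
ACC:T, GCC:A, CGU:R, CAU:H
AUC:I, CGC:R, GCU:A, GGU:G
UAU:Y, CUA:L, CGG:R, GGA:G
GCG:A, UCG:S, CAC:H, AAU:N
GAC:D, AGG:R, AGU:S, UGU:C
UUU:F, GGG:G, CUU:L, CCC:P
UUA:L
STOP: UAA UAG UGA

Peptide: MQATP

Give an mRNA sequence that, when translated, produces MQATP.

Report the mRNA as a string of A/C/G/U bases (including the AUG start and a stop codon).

residue 1: M -> AUG (start codon)
residue 2: Q codons sorted = CAA,CAG -> pick first = CAA
residue 3: A codons sorted = GCA,GCC,GCG,GCU -> pick first = GCA
residue 4: T codons sorted = ACA,ACC,ACG,ACU -> pick first = ACA
residue 5: P codons sorted = CCA,CCC,CCG,CCU -> pick first = CCA
terminator: stop codons sorted = UAA,UAG,UGA -> pick first = UAA

Answer: mRNA: AUGCAAGCAACACCAUAA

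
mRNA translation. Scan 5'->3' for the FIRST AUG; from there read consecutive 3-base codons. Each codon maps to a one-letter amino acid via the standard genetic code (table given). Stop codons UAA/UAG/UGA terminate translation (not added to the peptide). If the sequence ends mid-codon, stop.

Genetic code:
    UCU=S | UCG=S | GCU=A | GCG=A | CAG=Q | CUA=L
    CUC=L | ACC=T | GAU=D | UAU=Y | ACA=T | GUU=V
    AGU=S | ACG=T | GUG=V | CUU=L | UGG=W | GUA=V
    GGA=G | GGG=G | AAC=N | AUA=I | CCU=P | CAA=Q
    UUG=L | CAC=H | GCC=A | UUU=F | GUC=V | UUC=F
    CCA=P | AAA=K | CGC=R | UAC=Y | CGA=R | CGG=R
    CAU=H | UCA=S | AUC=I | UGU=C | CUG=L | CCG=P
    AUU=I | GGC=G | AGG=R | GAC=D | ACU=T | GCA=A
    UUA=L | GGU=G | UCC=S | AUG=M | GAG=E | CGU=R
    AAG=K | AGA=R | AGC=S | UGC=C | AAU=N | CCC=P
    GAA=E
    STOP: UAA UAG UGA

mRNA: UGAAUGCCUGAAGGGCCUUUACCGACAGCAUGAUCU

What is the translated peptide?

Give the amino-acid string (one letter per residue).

Answer: MPEGPLPTA

Derivation:
start AUG at pos 3
pos 3: AUG -> M; peptide=M
pos 6: CCU -> P; peptide=MP
pos 9: GAA -> E; peptide=MPE
pos 12: GGG -> G; peptide=MPEG
pos 15: CCU -> P; peptide=MPEGP
pos 18: UUA -> L; peptide=MPEGPL
pos 21: CCG -> P; peptide=MPEGPLP
pos 24: ACA -> T; peptide=MPEGPLPT
pos 27: GCA -> A; peptide=MPEGPLPTA
pos 30: UGA -> STOP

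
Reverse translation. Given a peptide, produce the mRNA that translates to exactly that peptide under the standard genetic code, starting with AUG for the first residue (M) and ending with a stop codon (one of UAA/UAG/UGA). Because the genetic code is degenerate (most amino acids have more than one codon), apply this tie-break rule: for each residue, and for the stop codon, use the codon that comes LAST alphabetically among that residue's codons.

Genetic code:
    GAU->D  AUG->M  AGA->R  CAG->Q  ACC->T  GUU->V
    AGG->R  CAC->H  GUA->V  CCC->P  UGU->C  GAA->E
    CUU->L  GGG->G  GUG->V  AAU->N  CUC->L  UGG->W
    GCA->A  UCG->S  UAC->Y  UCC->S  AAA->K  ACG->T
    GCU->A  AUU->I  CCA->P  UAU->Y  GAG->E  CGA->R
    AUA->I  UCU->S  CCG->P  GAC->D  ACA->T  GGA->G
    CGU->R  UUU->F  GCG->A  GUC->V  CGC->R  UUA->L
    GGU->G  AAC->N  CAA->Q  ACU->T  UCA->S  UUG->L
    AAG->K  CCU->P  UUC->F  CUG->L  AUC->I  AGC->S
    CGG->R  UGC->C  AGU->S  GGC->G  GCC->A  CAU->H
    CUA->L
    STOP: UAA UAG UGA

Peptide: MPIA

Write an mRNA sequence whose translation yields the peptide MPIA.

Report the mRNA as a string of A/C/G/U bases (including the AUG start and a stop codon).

residue 1: M -> AUG (start codon)
residue 2: P codons sorted = CCA,CCC,CCG,CCU -> pick last = CCU
residue 3: I codons sorted = AUA,AUC,AUU -> pick last = AUU
residue 4: A codons sorted = GCA,GCC,GCG,GCU -> pick last = GCU
terminator: stop codons sorted = UAA,UAG,UGA -> pick last = UGA

Answer: mRNA: AUGCCUAUUGCUUGA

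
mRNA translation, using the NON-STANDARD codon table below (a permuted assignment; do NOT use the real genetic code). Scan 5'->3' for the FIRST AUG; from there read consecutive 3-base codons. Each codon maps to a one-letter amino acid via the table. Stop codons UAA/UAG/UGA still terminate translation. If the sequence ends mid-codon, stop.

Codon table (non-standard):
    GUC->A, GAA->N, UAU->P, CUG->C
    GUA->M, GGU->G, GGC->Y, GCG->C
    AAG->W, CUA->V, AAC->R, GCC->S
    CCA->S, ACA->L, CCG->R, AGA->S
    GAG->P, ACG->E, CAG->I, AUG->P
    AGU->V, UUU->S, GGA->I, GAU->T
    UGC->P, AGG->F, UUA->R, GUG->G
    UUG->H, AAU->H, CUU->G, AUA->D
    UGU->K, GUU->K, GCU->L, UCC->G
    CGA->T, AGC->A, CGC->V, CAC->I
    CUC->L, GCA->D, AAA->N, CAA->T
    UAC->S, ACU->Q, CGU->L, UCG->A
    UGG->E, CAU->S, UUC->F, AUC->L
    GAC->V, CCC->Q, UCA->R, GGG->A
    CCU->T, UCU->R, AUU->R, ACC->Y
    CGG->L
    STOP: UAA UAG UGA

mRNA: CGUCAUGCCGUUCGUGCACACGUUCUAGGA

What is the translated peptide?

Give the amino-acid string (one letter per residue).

Answer: PRFGIEF

Derivation:
start AUG at pos 4
pos 4: AUG -> P; peptide=P
pos 7: CCG -> R; peptide=PR
pos 10: UUC -> F; peptide=PRF
pos 13: GUG -> G; peptide=PRFG
pos 16: CAC -> I; peptide=PRFGI
pos 19: ACG -> E; peptide=PRFGIE
pos 22: UUC -> F; peptide=PRFGIEF
pos 25: UAG -> STOP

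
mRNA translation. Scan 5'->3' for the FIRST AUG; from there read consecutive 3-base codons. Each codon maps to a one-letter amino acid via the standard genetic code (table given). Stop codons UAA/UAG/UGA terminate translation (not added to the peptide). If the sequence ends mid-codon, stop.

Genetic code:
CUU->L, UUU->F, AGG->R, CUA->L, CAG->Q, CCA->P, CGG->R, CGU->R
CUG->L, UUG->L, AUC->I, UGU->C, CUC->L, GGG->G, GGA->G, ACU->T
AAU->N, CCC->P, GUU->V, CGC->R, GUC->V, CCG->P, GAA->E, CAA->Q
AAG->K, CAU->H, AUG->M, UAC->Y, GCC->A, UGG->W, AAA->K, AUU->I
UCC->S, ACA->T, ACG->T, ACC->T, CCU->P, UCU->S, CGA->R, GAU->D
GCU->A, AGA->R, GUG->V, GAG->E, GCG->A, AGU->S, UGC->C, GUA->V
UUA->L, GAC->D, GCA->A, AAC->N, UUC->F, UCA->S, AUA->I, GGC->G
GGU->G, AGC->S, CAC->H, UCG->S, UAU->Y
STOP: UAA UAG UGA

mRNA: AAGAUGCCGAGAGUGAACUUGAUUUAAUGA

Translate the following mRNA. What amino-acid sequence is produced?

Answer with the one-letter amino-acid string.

Answer: MPRVNLI

Derivation:
start AUG at pos 3
pos 3: AUG -> M; peptide=M
pos 6: CCG -> P; peptide=MP
pos 9: AGA -> R; peptide=MPR
pos 12: GUG -> V; peptide=MPRV
pos 15: AAC -> N; peptide=MPRVN
pos 18: UUG -> L; peptide=MPRVNL
pos 21: AUU -> I; peptide=MPRVNLI
pos 24: UAA -> STOP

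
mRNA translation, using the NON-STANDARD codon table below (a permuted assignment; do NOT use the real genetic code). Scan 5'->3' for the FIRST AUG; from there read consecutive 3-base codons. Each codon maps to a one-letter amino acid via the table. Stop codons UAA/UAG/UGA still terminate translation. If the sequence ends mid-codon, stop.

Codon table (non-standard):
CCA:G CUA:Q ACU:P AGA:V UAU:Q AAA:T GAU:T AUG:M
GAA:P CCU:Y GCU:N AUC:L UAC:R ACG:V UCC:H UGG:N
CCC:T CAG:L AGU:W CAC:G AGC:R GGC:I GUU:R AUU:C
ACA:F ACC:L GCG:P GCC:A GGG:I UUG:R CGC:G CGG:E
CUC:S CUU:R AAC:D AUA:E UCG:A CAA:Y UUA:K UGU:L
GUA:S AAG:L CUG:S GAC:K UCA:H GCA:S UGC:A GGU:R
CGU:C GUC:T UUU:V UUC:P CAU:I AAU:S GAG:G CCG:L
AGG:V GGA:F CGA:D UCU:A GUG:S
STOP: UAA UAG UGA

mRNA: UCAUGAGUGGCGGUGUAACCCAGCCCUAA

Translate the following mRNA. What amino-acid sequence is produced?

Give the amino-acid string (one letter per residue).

Answer: MWIRSLLT

Derivation:
start AUG at pos 2
pos 2: AUG -> M; peptide=M
pos 5: AGU -> W; peptide=MW
pos 8: GGC -> I; peptide=MWI
pos 11: GGU -> R; peptide=MWIR
pos 14: GUA -> S; peptide=MWIRS
pos 17: ACC -> L; peptide=MWIRSL
pos 20: CAG -> L; peptide=MWIRSLL
pos 23: CCC -> T; peptide=MWIRSLLT
pos 26: UAA -> STOP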